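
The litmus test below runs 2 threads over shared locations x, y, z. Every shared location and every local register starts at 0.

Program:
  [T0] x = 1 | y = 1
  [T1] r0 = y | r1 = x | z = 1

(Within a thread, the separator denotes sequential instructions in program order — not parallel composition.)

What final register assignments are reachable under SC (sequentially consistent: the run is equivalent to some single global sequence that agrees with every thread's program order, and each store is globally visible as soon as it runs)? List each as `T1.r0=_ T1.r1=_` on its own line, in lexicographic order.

outcome vector order: (T1.r0,T1.r1)
|SC outcomes| = 3

T1.r0=0 T1.r1=0
T1.r0=0 T1.r1=1
T1.r0=1 T1.r1=1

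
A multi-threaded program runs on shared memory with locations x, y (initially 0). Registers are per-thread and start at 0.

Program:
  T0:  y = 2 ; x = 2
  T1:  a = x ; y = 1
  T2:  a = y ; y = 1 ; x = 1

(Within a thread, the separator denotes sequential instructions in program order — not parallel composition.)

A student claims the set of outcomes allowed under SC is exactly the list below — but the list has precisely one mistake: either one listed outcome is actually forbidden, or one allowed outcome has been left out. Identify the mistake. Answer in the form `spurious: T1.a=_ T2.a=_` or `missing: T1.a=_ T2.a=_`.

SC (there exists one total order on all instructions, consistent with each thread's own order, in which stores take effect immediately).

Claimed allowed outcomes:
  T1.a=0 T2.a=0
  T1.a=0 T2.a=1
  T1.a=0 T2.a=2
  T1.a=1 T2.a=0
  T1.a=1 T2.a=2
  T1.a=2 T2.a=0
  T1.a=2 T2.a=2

missing: T1.a=2 T2.a=1

outcome vector order: (T1.a,T2.a)
SC (8): 0/0 0/1 0/2 1/0 1/2 2/0 2/1 2/2
SC∖claimed = {2/1}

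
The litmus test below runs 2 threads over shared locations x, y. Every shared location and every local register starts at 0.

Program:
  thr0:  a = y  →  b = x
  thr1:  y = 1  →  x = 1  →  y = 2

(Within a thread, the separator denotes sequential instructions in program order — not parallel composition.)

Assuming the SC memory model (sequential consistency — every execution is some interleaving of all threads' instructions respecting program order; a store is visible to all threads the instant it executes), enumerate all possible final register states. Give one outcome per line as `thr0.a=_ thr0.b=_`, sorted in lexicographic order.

outcome vector order: (thr0.a,thr0.b)
|SC outcomes| = 5

thr0.a=0 thr0.b=0
thr0.a=0 thr0.b=1
thr0.a=1 thr0.b=0
thr0.a=1 thr0.b=1
thr0.a=2 thr0.b=1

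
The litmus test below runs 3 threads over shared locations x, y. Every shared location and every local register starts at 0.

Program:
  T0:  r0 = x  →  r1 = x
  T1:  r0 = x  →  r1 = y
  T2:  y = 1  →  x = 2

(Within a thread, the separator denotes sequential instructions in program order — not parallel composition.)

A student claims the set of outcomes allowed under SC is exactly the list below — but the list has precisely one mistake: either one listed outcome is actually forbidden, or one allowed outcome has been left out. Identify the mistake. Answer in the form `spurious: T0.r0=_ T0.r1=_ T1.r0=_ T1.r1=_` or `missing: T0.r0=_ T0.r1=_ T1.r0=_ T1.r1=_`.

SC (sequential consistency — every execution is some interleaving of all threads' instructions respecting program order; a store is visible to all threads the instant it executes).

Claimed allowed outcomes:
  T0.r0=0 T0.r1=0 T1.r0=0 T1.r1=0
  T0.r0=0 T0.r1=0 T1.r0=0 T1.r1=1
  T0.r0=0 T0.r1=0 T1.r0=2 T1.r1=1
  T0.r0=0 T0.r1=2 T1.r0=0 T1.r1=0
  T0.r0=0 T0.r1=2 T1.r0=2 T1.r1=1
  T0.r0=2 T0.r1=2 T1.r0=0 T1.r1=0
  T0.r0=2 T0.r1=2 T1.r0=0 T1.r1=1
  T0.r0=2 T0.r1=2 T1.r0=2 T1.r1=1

outcome vector order: (T0.r0,T0.r1,T1.r0,T1.r1)
under SC → <0 0 0 0>; <0 0 0 1>; <0 0 2 1>; <0 2 0 0>; <0 2 0 1>; <0 2 2 1>; <2 2 0 0>; <2 2 0 1>; <2 2 2 1>
SC∖claimed = {<0 2 0 1>}

missing: T0.r0=0 T0.r1=2 T1.r0=0 T1.r1=1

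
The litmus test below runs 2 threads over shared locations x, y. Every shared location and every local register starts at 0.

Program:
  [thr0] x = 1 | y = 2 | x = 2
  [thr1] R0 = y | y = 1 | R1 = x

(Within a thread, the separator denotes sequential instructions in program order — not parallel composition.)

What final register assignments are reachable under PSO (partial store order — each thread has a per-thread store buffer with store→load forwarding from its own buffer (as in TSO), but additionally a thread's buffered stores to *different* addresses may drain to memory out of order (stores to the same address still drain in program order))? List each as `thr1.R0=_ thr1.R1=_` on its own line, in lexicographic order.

outcome vector order: (thr1.R0,thr1.R1)
|PSO outcomes| = 6

thr1.R0=0 thr1.R1=0
thr1.R0=0 thr1.R1=1
thr1.R0=0 thr1.R1=2
thr1.R0=2 thr1.R1=0
thr1.R0=2 thr1.R1=1
thr1.R0=2 thr1.R1=2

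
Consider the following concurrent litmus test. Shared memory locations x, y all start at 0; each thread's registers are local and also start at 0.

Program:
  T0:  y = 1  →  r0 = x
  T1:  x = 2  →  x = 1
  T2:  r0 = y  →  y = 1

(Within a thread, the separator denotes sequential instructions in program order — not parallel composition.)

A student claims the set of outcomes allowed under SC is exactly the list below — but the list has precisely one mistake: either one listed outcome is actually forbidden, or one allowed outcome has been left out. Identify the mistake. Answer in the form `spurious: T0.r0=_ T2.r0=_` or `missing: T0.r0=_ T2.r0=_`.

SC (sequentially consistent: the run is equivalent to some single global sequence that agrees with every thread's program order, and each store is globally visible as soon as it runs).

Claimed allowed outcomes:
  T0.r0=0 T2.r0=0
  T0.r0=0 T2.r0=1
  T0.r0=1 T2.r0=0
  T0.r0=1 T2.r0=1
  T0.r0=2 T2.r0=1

missing: T0.r0=2 T2.r0=0

outcome vector order: (T0.r0,T2.r0)
SC (6): 0/0; 0/1; 1/0; 1/1; 2/0; 2/1
SC∖claimed = {2/0}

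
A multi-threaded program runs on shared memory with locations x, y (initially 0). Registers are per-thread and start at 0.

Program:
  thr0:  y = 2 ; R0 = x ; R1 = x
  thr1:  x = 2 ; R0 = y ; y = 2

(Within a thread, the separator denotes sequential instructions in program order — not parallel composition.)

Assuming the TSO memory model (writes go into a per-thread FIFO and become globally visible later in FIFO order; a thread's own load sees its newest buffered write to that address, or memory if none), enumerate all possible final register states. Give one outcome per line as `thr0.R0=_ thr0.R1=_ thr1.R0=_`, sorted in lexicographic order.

outcome vector order: (thr0.R0,thr0.R1,thr1.R0)
|TSO outcomes| = 6

thr0.R0=0 thr0.R1=0 thr1.R0=0
thr0.R0=0 thr0.R1=0 thr1.R0=2
thr0.R0=0 thr0.R1=2 thr1.R0=0
thr0.R0=0 thr0.R1=2 thr1.R0=2
thr0.R0=2 thr0.R1=2 thr1.R0=0
thr0.R0=2 thr0.R1=2 thr1.R0=2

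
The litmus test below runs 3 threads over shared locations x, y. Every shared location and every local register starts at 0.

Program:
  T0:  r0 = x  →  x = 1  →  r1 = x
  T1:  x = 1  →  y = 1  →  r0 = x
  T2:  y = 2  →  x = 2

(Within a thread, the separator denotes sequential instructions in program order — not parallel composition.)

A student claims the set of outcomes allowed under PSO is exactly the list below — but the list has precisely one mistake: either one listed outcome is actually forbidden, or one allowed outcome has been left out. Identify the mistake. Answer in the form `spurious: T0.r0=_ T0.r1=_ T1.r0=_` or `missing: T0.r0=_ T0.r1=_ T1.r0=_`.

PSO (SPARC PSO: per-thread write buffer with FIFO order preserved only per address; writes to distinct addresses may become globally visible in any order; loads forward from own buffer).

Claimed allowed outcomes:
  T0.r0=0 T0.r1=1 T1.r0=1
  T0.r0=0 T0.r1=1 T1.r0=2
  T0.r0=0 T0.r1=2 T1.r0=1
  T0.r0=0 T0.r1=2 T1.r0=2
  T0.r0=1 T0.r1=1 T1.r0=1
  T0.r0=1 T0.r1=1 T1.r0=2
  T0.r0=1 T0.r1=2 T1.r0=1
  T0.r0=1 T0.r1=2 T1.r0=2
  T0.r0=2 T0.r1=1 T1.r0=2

missing: T0.r0=2 T0.r1=1 T1.r0=1

outcome vector order: (T0.r0,T0.r1,T1.r0)
PSO: 10 outcomes — {0/1/1; 0/1/2; 0/2/1; 0/2/2; 1/1/1; 1/1/2; 1/2/1; 1/2/2; 2/1/1; 2/1/2}
PSO∖claimed = {2/1/1}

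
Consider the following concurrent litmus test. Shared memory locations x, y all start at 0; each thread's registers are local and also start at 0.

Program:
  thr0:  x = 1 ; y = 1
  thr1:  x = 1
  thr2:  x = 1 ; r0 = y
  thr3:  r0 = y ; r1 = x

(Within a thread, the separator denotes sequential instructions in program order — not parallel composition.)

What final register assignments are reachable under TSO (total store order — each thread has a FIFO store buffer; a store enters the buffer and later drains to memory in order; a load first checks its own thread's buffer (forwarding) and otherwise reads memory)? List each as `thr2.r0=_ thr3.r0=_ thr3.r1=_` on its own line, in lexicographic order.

outcome vector order: (thr2.r0,thr3.r0,thr3.r1)
|TSO outcomes| = 6

thr2.r0=0 thr3.r0=0 thr3.r1=0
thr2.r0=0 thr3.r0=0 thr3.r1=1
thr2.r0=0 thr3.r0=1 thr3.r1=1
thr2.r0=1 thr3.r0=0 thr3.r1=0
thr2.r0=1 thr3.r0=0 thr3.r1=1
thr2.r0=1 thr3.r0=1 thr3.r1=1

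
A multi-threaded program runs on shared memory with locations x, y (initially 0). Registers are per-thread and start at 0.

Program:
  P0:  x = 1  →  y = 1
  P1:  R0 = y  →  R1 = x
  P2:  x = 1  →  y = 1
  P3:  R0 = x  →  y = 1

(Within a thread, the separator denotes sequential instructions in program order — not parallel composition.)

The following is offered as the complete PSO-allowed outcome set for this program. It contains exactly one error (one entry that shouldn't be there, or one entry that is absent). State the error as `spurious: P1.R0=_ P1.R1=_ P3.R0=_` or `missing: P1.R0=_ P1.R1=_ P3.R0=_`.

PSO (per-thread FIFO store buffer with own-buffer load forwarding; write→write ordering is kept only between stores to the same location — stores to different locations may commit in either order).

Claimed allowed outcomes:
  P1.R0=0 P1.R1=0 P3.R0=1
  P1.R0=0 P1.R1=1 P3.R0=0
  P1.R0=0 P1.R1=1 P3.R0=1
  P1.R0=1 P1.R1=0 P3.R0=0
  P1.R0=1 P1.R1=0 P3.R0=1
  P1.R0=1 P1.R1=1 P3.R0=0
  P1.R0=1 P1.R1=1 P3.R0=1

outcome vector order: (P1.R0,P1.R1,P3.R0)
PSO (8): 000, 001, 010, 011, 100, 101, 110, 111
PSO∖claimed = {000}

missing: P1.R0=0 P1.R1=0 P3.R0=0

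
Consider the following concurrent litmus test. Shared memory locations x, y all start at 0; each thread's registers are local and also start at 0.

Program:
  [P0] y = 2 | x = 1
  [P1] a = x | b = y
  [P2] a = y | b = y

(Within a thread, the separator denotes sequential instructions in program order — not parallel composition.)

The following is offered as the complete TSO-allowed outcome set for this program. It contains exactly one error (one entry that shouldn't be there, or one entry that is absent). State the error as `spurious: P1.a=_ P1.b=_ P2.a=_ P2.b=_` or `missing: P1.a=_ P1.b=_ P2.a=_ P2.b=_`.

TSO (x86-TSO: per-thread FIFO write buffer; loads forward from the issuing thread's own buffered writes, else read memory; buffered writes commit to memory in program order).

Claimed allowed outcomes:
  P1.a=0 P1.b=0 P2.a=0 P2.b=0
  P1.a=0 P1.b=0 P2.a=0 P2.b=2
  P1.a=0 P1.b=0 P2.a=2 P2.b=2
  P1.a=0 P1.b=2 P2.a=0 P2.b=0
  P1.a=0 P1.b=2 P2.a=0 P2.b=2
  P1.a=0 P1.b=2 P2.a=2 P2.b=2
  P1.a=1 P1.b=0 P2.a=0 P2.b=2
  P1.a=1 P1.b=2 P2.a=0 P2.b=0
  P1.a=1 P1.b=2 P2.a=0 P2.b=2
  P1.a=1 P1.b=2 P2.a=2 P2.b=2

outcome vector order: (P1.a,P1.b,P2.a,P2.b)
TSO (9): 0/0/0/0 0/0/0/2 0/0/2/2 0/2/0/0 0/2/0/2 0/2/2/2 1/2/0/0 1/2/0/2 1/2/2/2
claimed∖TSO = {1/0/0/2}

spurious: P1.a=1 P1.b=0 P2.a=0 P2.b=2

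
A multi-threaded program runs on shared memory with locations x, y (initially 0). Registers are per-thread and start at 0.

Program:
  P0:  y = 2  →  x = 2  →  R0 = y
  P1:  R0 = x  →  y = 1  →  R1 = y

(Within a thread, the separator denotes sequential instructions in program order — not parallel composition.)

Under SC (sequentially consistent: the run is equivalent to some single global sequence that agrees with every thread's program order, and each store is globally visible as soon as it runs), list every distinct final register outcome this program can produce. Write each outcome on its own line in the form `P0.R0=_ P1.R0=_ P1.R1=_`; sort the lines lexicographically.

P0.R0=1 P1.R0=0 P1.R1=1
P0.R0=1 P1.R0=2 P1.R1=1
P0.R0=2 P1.R0=0 P1.R1=1
P0.R0=2 P1.R0=0 P1.R1=2
P0.R0=2 P1.R0=2 P1.R1=1

outcome vector order: (P0.R0,P1.R0,P1.R1)
|SC outcomes| = 5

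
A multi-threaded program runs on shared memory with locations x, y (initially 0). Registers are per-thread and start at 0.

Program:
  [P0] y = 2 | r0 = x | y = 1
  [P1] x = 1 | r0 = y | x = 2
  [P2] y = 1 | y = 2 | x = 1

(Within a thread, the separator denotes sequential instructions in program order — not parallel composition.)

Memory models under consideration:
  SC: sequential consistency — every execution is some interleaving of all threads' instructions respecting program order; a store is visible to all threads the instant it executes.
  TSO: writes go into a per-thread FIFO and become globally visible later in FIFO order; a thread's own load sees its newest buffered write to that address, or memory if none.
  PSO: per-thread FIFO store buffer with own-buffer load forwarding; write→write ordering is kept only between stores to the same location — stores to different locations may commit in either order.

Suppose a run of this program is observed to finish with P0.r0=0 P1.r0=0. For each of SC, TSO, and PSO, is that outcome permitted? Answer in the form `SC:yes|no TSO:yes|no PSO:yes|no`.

outcome vector order: (P0.r0,P1.r0)
SC: 8 outcomes — {01; 02; 10; 11; 12; 20; 21; 22}
TSO: 9 outcomes — {00; 01; 02; 10; 11; 12; 20; 21; 22}
PSO: 9 outcomes — {00; 01; 02; 10; 11; 12; 20; 21; 22}
target 00 ∈ {TSO,PSO}

SC:no TSO:yes PSO:yes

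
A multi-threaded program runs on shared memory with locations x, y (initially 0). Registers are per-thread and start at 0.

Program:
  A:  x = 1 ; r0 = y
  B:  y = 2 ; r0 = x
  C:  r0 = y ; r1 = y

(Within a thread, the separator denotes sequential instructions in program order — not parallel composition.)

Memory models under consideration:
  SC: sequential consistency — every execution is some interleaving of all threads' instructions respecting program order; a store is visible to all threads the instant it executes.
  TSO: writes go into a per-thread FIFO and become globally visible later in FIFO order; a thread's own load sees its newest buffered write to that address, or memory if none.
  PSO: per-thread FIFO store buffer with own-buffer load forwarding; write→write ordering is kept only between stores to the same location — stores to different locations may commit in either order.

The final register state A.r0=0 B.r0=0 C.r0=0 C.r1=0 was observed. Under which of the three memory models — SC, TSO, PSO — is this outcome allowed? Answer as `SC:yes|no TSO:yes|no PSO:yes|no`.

SC:no TSO:yes PSO:yes

outcome vector order: (A.r0,B.r0,C.r0,C.r1)
SC (9): 0100 0102 0122 2000 2002 2022 2100 2102 2122
TSO (12): 0000 0002 0022 0100 0102 0122 2000 2002 2022 2100 2102 2122
PSO (12): 0000 0002 0022 0100 0102 0122 2000 2002 2022 2100 2102 2122
target 0000 ∈ {TSO,PSO}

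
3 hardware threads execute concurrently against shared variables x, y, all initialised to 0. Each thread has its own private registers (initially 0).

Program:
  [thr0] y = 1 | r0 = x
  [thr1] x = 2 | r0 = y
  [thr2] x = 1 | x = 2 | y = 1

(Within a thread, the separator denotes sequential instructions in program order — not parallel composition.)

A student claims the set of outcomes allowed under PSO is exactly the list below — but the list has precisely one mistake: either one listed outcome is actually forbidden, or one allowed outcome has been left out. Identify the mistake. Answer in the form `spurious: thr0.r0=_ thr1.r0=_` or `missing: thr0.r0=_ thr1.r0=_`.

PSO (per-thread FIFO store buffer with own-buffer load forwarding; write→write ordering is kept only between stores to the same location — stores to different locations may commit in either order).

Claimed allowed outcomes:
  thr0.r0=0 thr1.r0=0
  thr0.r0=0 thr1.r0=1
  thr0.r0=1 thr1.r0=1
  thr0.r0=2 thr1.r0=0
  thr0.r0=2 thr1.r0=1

missing: thr0.r0=1 thr1.r0=0

outcome vector order: (thr0.r0,thr1.r0)
PSO (6): 0/0, 0/1, 1/0, 1/1, 2/0, 2/1
PSO∖claimed = {1/0}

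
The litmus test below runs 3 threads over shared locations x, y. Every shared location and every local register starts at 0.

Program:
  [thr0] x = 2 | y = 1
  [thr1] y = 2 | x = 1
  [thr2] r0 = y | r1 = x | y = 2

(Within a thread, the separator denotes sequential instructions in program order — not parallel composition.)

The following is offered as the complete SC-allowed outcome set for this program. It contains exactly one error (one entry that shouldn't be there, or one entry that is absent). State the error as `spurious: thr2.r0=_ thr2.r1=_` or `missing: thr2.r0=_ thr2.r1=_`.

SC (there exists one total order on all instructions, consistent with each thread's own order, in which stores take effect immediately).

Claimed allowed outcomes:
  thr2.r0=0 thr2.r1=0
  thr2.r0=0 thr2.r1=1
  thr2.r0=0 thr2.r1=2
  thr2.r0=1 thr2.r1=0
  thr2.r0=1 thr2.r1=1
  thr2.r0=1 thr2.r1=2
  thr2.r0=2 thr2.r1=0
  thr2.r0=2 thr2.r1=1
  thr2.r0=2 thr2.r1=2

outcome vector order: (thr2.r0,thr2.r1)
under SC → 00 01 02 11 12 20 21 22
claimed∖SC = {10}

spurious: thr2.r0=1 thr2.r1=0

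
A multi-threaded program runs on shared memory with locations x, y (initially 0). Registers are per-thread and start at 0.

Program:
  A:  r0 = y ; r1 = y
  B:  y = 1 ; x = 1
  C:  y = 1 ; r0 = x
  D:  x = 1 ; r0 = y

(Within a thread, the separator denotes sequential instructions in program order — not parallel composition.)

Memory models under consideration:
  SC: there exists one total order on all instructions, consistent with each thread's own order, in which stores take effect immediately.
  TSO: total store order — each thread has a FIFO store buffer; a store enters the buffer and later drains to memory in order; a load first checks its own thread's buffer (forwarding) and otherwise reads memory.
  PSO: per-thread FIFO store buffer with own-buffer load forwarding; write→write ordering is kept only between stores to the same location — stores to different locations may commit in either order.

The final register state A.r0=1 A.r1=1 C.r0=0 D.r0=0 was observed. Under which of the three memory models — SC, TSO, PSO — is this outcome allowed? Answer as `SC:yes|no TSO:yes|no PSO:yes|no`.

outcome vector order: (A.r0,A.r1,C.r0,D.r0)
under SC → (0,0,0,1) (0,0,1,0) (0,0,1,1) (0,1,0,1) (0,1,1,0) (0,1,1,1) (1,1,0,1) (1,1,1,0) (1,1,1,1)
under TSO → (0,0,0,0) (0,0,0,1) (0,0,1,0) (0,0,1,1) (0,1,0,0) (0,1,0,1) (0,1,1,0) (0,1,1,1) (1,1,0,0) (1,1,0,1) (1,1,1,0) (1,1,1,1)
under PSO → (0,0,0,0) (0,0,0,1) (0,0,1,0) (0,0,1,1) (0,1,0,0) (0,1,0,1) (0,1,1,0) (0,1,1,1) (1,1,0,0) (1,1,0,1) (1,1,1,0) (1,1,1,1)
target (1,1,0,0) ∈ {TSO,PSO}

SC:no TSO:yes PSO:yes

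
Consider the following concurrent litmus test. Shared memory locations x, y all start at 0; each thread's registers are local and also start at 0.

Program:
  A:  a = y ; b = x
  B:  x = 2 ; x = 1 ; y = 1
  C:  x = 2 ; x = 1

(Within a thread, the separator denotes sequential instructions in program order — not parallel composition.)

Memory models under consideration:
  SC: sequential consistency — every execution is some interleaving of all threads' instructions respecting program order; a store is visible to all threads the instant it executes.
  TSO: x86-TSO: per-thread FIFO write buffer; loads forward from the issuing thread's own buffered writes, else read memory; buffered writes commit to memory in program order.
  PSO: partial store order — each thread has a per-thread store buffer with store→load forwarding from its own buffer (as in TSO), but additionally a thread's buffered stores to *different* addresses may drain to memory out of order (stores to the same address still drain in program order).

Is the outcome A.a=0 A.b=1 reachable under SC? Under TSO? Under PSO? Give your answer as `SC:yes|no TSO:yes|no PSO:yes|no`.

outcome vector order: (A.a,A.b)
under SC → 00; 01; 02; 11; 12
under TSO → 00; 01; 02; 11; 12
under PSO → 00; 01; 02; 10; 11; 12
target 01 ∈ {SC,TSO,PSO}

SC:yes TSO:yes PSO:yes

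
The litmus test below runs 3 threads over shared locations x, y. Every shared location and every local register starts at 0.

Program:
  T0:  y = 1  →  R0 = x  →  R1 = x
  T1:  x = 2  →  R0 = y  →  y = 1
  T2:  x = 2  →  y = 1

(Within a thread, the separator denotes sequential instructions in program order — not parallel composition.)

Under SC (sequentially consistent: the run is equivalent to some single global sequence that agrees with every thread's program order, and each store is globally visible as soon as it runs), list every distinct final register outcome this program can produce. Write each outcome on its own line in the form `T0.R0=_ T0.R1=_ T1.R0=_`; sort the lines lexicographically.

outcome vector order: (T0.R0,T0.R1,T1.R0)
|SC outcomes| = 4

T0.R0=0 T0.R1=0 T1.R0=1
T0.R0=0 T0.R1=2 T1.R0=1
T0.R0=2 T0.R1=2 T1.R0=0
T0.R0=2 T0.R1=2 T1.R0=1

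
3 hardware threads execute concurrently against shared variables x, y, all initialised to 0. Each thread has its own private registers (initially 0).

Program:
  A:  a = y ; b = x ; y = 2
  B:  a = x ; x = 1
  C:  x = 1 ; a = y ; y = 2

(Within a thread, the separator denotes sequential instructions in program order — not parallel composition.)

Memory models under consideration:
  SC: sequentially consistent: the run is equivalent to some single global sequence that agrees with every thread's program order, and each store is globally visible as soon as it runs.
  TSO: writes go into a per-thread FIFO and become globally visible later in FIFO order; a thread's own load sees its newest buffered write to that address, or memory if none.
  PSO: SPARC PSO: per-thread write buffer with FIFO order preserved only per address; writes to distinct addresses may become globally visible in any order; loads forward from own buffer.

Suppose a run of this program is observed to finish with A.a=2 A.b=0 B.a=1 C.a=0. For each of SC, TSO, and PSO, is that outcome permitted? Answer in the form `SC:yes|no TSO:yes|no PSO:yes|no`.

outcome vector order: (A.a,A.b,B.a,C.a)
[SC] allowed = {(0,0,0,0); (0,0,0,2); (0,0,1,0); (0,0,1,2); (0,1,0,0); (0,1,0,2); (0,1,1,0); (0,1,1,2); (2,1,0,0); (2,1,1,0)}
[TSO] allowed = {(0,0,0,0); (0,0,0,2); (0,0,1,0); (0,0,1,2); (0,1,0,0); (0,1,0,2); (0,1,1,0); (0,1,1,2); (2,1,0,0); (2,1,1,0)}
[PSO] allowed = {(0,0,0,0); (0,0,0,2); (0,0,1,0); (0,0,1,2); (0,1,0,0); (0,1,0,2); (0,1,1,0); (0,1,1,2); (2,0,0,0); (2,0,1,0); (2,1,0,0); (2,1,1,0)}
target (2,0,1,0) ∈ {PSO}

SC:no TSO:no PSO:yes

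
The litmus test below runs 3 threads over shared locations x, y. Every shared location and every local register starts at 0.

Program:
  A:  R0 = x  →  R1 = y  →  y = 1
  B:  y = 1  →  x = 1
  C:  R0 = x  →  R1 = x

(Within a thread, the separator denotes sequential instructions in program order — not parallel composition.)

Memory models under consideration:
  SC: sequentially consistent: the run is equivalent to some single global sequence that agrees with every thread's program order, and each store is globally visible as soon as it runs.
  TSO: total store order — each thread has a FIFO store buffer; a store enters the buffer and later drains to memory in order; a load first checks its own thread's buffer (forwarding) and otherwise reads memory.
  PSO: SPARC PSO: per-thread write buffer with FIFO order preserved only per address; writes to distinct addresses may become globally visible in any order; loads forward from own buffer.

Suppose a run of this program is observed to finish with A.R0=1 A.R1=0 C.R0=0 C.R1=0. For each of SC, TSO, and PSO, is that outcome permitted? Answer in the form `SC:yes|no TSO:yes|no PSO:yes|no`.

SC:no TSO:no PSO:yes

outcome vector order: (A.R0,A.R1,C.R0,C.R1)
under SC → <0 0 0 0>; <0 0 0 1>; <0 0 1 1>; <0 1 0 0>; <0 1 0 1>; <0 1 1 1>; <1 1 0 0>; <1 1 0 1>; <1 1 1 1>
under TSO → <0 0 0 0>; <0 0 0 1>; <0 0 1 1>; <0 1 0 0>; <0 1 0 1>; <0 1 1 1>; <1 1 0 0>; <1 1 0 1>; <1 1 1 1>
under PSO → <0 0 0 0>; <0 0 0 1>; <0 0 1 1>; <0 1 0 0>; <0 1 0 1>; <0 1 1 1>; <1 0 0 0>; <1 0 0 1>; <1 0 1 1>; <1 1 0 0>; <1 1 0 1>; <1 1 1 1>
target <1 0 0 0> ∈ {PSO}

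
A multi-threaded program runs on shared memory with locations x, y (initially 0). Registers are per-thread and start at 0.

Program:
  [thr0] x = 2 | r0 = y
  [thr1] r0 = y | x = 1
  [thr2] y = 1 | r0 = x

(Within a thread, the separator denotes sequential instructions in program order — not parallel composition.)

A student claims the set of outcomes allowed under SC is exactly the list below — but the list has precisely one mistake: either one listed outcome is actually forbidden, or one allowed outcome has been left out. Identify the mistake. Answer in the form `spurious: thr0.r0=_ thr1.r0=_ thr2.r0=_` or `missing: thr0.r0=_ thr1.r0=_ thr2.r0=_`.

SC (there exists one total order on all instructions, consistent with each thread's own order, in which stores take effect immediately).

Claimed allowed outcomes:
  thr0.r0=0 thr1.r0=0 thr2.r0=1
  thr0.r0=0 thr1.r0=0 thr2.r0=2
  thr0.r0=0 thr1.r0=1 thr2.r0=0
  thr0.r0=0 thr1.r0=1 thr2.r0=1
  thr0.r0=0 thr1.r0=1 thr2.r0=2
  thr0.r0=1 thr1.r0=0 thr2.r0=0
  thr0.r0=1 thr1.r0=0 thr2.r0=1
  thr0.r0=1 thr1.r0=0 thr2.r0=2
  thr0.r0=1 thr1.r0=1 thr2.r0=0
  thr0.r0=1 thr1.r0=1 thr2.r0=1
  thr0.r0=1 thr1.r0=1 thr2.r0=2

spurious: thr0.r0=0 thr1.r0=1 thr2.r0=0

outcome vector order: (thr0.r0,thr1.r0,thr2.r0)
under SC → <0 0 1>, <0 0 2>, <0 1 1>, <0 1 2>, <1 0 0>, <1 0 1>, <1 0 2>, <1 1 0>, <1 1 1>, <1 1 2>
claimed∖SC = {<0 1 0>}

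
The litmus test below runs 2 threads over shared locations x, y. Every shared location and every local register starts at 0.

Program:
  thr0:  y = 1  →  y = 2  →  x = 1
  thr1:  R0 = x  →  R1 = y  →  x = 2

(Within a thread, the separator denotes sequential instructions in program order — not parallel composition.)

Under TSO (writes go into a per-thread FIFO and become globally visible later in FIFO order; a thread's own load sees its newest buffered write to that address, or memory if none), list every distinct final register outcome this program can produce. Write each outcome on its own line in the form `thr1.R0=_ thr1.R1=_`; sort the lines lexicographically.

thr1.R0=0 thr1.R1=0
thr1.R0=0 thr1.R1=1
thr1.R0=0 thr1.R1=2
thr1.R0=1 thr1.R1=2

outcome vector order: (thr1.R0,thr1.R1)
|TSO outcomes| = 4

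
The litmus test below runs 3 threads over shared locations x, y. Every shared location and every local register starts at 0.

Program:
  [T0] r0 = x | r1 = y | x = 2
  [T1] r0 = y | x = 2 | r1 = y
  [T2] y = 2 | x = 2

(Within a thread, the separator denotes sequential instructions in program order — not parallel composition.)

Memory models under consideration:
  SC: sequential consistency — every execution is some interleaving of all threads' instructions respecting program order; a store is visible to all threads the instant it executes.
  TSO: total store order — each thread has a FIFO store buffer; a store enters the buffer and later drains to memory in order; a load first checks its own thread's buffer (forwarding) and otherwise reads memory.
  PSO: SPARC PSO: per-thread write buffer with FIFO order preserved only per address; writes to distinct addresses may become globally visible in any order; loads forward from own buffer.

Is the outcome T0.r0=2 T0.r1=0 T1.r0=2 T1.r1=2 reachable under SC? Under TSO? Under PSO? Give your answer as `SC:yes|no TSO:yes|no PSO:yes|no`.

outcome vector order: (T0.r0,T0.r1,T1.r0,T1.r1)
[SC] allowed = {0000; 0002; 0022; 0200; 0202; 0222; 2000; 2002; 2200; 2202; 2222}
[TSO] allowed = {0000; 0002; 0022; 0200; 0202; 0222; 2000; 2002; 2200; 2202; 2222}
[PSO] allowed = {0000; 0002; 0022; 0200; 0202; 0222; 2000; 2002; 2022; 2200; 2202; 2222}
target 2022 ∈ {PSO}

SC:no TSO:no PSO:yes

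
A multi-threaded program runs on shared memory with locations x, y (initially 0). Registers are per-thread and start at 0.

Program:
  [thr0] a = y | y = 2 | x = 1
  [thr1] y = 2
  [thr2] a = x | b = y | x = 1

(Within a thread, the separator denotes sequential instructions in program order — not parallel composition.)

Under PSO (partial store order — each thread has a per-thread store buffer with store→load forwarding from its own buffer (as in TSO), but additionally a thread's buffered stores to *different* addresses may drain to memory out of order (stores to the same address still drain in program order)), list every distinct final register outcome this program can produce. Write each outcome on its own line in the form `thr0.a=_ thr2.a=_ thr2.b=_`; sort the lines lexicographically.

thr0.a=0 thr2.a=0 thr2.b=0
thr0.a=0 thr2.a=0 thr2.b=2
thr0.a=0 thr2.a=1 thr2.b=0
thr0.a=0 thr2.a=1 thr2.b=2
thr0.a=2 thr2.a=0 thr2.b=0
thr0.a=2 thr2.a=0 thr2.b=2
thr0.a=2 thr2.a=1 thr2.b=2

outcome vector order: (thr0.a,thr2.a,thr2.b)
|PSO outcomes| = 7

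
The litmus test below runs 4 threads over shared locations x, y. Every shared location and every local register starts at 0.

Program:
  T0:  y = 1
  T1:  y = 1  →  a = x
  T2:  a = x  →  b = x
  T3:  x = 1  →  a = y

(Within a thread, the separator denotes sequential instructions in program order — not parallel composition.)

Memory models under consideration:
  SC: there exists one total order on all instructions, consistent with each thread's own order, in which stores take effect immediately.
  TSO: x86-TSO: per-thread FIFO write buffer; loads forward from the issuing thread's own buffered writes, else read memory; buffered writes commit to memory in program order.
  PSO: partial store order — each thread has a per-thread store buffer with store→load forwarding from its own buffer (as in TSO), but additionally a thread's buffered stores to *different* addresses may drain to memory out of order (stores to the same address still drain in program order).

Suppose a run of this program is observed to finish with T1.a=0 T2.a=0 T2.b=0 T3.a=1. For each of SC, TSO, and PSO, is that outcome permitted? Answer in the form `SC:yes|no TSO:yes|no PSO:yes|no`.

SC:yes TSO:yes PSO:yes

outcome vector order: (T1.a,T2.a,T2.b,T3.a)
under SC → (0,0,0,1) (0,0,1,1) (0,1,1,1) (1,0,0,0) (1,0,0,1) (1,0,1,0) (1,0,1,1) (1,1,1,0) (1,1,1,1)
under TSO → (0,0,0,0) (0,0,0,1) (0,0,1,0) (0,0,1,1) (0,1,1,0) (0,1,1,1) (1,0,0,0) (1,0,0,1) (1,0,1,0) (1,0,1,1) (1,1,1,0) (1,1,1,1)
under PSO → (0,0,0,0) (0,0,0,1) (0,0,1,0) (0,0,1,1) (0,1,1,0) (0,1,1,1) (1,0,0,0) (1,0,0,1) (1,0,1,0) (1,0,1,1) (1,1,1,0) (1,1,1,1)
target (0,0,0,1) ∈ {SC,TSO,PSO}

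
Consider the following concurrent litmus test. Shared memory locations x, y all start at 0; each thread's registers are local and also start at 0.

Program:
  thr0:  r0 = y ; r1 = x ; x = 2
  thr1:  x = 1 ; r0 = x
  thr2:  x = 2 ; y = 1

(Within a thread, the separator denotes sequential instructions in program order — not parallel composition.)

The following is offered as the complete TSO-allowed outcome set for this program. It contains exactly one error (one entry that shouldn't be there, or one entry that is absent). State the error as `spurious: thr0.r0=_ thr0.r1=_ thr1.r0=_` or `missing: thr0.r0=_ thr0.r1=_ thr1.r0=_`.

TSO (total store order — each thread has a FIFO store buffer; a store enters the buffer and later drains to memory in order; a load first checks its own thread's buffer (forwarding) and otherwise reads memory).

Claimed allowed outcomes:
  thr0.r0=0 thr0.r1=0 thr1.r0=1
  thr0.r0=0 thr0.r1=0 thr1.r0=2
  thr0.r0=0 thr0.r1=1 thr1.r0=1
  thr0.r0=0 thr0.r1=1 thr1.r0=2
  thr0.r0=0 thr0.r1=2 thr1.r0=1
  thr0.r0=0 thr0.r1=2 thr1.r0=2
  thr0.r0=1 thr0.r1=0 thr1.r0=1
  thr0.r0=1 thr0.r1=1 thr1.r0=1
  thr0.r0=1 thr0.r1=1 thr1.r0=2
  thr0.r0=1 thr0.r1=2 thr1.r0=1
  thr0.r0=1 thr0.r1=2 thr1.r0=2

outcome vector order: (thr0.r0,thr0.r1,thr1.r0)
TSO: 10 outcomes — {(0,0,1) (0,0,2) (0,1,1) (0,1,2) (0,2,1) (0,2,2) (1,1,1) (1,1,2) (1,2,1) (1,2,2)}
claimed∖TSO = {(1,0,1)}

spurious: thr0.r0=1 thr0.r1=0 thr1.r0=1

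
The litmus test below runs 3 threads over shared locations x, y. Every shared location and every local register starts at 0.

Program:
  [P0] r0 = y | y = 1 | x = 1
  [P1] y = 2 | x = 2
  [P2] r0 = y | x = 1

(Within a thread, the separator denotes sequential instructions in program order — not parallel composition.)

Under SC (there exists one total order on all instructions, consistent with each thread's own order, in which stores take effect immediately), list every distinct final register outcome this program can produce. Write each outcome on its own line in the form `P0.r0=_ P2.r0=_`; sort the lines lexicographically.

P0.r0=0 P2.r0=0
P0.r0=0 P2.r0=1
P0.r0=0 P2.r0=2
P0.r0=2 P2.r0=0
P0.r0=2 P2.r0=1
P0.r0=2 P2.r0=2

outcome vector order: (P0.r0,P2.r0)
|SC outcomes| = 6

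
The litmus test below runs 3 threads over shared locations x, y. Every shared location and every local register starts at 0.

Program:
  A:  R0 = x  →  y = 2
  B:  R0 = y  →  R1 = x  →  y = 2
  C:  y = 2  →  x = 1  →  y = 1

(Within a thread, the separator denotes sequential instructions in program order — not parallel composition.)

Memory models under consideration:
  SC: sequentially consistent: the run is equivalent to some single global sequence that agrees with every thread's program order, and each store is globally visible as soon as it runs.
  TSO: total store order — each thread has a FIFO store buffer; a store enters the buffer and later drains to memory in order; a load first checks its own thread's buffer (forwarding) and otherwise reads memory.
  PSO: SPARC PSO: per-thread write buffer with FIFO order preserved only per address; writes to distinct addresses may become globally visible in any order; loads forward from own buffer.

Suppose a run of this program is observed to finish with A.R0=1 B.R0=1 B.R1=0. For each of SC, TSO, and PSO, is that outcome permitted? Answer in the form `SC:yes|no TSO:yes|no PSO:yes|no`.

outcome vector order: (A.R0,B.R0,B.R1)
SC (10): 000; 001; 011; 020; 021; 100; 101; 111; 120; 121
TSO (10): 000; 001; 011; 020; 021; 100; 101; 111; 120; 121
PSO (12): 000; 001; 010; 011; 020; 021; 100; 101; 110; 111; 120; 121
target 110 ∈ {PSO}

SC:no TSO:no PSO:yes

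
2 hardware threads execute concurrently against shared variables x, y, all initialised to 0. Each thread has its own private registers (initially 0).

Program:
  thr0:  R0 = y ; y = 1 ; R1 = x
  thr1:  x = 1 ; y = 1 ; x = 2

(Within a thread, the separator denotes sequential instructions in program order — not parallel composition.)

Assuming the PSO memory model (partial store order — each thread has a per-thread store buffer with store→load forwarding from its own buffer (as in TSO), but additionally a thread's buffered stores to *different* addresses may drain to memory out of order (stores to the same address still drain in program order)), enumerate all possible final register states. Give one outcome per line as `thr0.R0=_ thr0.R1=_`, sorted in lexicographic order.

outcome vector order: (thr0.R0,thr0.R1)
|PSO outcomes| = 6

thr0.R0=0 thr0.R1=0
thr0.R0=0 thr0.R1=1
thr0.R0=0 thr0.R1=2
thr0.R0=1 thr0.R1=0
thr0.R0=1 thr0.R1=1
thr0.R0=1 thr0.R1=2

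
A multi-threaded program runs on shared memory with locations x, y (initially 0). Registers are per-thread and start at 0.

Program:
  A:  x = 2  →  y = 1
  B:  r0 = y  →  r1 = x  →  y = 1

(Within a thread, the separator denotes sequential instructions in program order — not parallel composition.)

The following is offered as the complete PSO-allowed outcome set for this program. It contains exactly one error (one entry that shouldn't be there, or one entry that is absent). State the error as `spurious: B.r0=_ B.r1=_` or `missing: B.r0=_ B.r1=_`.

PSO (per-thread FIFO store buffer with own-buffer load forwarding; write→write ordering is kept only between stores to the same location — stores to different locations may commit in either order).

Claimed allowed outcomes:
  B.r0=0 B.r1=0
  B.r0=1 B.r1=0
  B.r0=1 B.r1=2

missing: B.r0=0 B.r1=2

outcome vector order: (B.r0,B.r1)
[PSO] allowed = {(0,0) (0,2) (1,0) (1,2)}
PSO∖claimed = {(0,2)}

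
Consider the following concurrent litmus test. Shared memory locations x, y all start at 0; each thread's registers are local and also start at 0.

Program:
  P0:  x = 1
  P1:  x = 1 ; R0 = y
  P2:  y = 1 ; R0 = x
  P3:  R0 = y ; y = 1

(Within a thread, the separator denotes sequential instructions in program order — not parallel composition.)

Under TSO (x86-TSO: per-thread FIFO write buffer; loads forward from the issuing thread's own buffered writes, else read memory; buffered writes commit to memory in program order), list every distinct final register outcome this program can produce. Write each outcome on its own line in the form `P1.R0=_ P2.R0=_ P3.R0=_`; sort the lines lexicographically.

outcome vector order: (P1.R0,P2.R0,P3.R0)
|TSO outcomes| = 8

P1.R0=0 P2.R0=0 P3.R0=0
P1.R0=0 P2.R0=0 P3.R0=1
P1.R0=0 P2.R0=1 P3.R0=0
P1.R0=0 P2.R0=1 P3.R0=1
P1.R0=1 P2.R0=0 P3.R0=0
P1.R0=1 P2.R0=0 P3.R0=1
P1.R0=1 P2.R0=1 P3.R0=0
P1.R0=1 P2.R0=1 P3.R0=1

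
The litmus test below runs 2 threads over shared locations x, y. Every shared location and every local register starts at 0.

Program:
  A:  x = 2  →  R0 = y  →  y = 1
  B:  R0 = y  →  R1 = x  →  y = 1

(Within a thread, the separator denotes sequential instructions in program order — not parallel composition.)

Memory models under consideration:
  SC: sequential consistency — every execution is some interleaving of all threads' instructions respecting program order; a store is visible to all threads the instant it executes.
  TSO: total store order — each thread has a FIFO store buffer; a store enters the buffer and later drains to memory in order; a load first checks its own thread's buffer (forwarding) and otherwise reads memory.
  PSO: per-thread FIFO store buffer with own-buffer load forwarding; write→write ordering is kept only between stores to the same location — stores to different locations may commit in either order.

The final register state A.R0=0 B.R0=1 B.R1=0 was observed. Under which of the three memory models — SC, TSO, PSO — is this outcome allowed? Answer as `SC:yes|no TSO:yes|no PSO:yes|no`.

outcome vector order: (A.R0,B.R0,B.R1)
under SC → <0 0 0> <0 0 2> <0 1 2> <1 0 0> <1 0 2>
under TSO → <0 0 0> <0 0 2> <0 1 2> <1 0 0> <1 0 2>
under PSO → <0 0 0> <0 0 2> <0 1 0> <0 1 2> <1 0 0> <1 0 2>
target <0 1 0> ∈ {PSO}

SC:no TSO:no PSO:yes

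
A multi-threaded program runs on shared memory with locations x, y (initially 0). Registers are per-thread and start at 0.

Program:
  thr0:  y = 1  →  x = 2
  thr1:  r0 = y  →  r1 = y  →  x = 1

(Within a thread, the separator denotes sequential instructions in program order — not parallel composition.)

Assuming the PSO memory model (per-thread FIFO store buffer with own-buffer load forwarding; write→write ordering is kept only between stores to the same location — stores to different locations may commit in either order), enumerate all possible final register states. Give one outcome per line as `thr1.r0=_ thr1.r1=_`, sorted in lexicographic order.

outcome vector order: (thr1.r0,thr1.r1)
|PSO outcomes| = 3

thr1.r0=0 thr1.r1=0
thr1.r0=0 thr1.r1=1
thr1.r0=1 thr1.r1=1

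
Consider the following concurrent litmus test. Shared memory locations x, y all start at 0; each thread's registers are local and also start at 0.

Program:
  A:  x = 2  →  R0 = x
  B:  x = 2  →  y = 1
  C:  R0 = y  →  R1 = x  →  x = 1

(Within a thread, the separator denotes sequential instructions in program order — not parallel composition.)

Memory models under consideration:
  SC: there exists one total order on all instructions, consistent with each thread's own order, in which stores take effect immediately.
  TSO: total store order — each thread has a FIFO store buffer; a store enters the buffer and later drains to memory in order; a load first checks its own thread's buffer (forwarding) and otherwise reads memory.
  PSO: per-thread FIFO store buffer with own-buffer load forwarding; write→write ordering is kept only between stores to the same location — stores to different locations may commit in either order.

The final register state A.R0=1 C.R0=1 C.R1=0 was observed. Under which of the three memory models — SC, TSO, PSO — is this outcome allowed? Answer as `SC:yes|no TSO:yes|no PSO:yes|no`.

SC:no TSO:no PSO:yes

outcome vector order: (A.R0,C.R0,C.R1)
under SC → <1 0 0> <1 0 2> <1 1 2> <2 0 0> <2 0 2> <2 1 2>
under TSO → <1 0 0> <1 0 2> <1 1 2> <2 0 0> <2 0 2> <2 1 2>
under PSO → <1 0 0> <1 0 2> <1 1 0> <1 1 2> <2 0 0> <2 0 2> <2 1 0> <2 1 2>
target <1 1 0> ∈ {PSO}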